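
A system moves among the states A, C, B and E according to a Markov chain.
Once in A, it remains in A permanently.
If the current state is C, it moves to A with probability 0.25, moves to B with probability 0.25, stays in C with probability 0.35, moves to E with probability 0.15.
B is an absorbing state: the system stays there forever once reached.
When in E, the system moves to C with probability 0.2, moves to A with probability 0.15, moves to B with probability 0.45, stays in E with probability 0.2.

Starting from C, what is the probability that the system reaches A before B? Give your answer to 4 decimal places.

Let h(s) be the probability of absorption at A starting from transient state s. Then h(A) = 1 and h(B) = 0. By first-step analysis:
h(C) = 0.25·1 + 0.35·h(C) + 0.25·0 + 0.15·h(E)
h(E) = 0.15·1 + 0.2·h(C) + 0.45·0 + 0.2·h(E)
Solving: h(C) = 0.4541, h(E) = 0.3010.
Starting from C, the probability is 0.4541.

0.4541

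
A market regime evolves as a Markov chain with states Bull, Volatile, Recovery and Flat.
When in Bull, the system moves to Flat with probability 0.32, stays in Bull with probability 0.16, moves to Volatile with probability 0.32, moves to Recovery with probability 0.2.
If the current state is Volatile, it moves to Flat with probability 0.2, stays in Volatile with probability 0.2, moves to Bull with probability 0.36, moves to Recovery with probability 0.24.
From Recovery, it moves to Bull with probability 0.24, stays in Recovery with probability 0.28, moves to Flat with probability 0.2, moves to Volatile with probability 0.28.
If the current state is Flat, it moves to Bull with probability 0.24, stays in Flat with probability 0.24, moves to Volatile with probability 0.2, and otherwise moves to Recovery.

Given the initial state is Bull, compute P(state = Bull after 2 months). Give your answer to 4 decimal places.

0.2656

Propagate the distribution vector 2 months from Bull.
After 0 months: (1.0000, 0.0000, 0.0000, 0.0000)
After 1 month: (0.1600, 0.3200, 0.2000, 0.3200)
After 2 months: (0.2656, 0.2352, 0.2672, 0.2320)
P(in Bull after 2 months) = 0.2656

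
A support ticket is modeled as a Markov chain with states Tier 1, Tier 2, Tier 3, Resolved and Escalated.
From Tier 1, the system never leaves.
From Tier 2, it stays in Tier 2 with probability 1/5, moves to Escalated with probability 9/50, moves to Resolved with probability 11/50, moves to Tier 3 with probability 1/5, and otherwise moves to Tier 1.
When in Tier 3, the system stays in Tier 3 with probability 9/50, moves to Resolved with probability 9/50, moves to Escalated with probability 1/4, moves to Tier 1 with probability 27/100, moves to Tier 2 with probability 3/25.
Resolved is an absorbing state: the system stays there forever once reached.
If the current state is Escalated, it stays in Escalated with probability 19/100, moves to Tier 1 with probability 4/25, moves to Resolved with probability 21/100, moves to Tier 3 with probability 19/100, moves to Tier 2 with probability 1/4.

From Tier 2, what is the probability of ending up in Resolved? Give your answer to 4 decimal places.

0.5054

Let h(s) be the probability of absorption at Resolved starting from transient state s. Then h(Resolved) = 1 and h(Tier 1) = 0. By first-step analysis:
h(Tier 2) = 0.2·0 + 0.2·h(Tier 2) + 0.2·h(Tier 3) + 0.22·1 + 0.18·h(Escalated)
h(Tier 3) = 0.27·0 + 0.12·h(Tier 2) + 0.18·h(Tier 3) + 0.18·1 + 0.25·h(Escalated)
h(Escalated) = 0.16·0 + 0.25·h(Tier 2) + 0.19·h(Tier 3) + 0.21·1 + 0.19·h(Escalated)
Solving: h(Tier 2) = 0.5054, h(Tier 3) = 0.4524, h(Escalated) = 0.5214.
Starting from Tier 2, the probability is 0.5054.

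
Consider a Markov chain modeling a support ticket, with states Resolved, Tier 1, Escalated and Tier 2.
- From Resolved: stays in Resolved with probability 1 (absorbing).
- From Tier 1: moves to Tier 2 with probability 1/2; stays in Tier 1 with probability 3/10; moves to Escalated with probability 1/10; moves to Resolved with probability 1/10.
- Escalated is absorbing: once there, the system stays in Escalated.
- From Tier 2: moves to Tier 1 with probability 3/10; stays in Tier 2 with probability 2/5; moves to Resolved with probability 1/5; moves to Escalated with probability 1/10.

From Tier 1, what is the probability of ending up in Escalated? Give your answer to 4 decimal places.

Let h(s) be the probability of absorption at Escalated starting from transient state s. Then h(Escalated) = 1 and h(Resolved) = 0. By first-step analysis:
h(Tier 1) = 0.1·0 + 0.3·h(Tier 1) + 0.1·1 + 0.5·h(Tier 2)
h(Tier 2) = 0.2·0 + 0.3·h(Tier 1) + 0.1·1 + 0.4·h(Tier 2)
Solving: h(Tier 1) = 0.4074, h(Tier 2) = 0.3704.
Starting from Tier 1, the probability is 0.4074.

0.4074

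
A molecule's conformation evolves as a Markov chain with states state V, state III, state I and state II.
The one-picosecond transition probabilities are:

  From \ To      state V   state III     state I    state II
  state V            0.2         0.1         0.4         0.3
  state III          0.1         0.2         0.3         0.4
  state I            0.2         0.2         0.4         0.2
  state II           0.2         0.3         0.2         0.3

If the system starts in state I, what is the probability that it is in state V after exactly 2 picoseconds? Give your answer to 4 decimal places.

0.1800

Propagate the distribution vector 2 picoseconds from state I.
After 0 picoseconds: (0.0000, 0.0000, 1.0000, 0.0000)
After 1 picosecond: (0.2000, 0.2000, 0.4000, 0.2000)
After 2 picoseconds: (0.1800, 0.2000, 0.3400, 0.2800)
P(in state V after 2 picoseconds) = 0.1800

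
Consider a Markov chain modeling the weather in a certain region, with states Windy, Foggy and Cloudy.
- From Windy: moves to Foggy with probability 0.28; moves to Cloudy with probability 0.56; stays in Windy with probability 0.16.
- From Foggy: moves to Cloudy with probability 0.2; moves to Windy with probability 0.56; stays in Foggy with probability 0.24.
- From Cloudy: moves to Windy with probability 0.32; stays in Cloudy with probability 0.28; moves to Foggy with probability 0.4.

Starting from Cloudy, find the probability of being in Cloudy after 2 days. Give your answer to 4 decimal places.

0.3376

Sum over the intermediate state after 1 day:
P = P(Cloudy→Windy)·P(Windy→Cloudy) + P(Cloudy→Foggy)·P(Foggy→Cloudy) + P(Cloudy→Cloudy)·P(Cloudy→Cloudy)
  = 0.32×0.56 + 0.4×0.2 + 0.28×0.28
  = 0.1792 + 0.0800 + 0.0784 = 0.3376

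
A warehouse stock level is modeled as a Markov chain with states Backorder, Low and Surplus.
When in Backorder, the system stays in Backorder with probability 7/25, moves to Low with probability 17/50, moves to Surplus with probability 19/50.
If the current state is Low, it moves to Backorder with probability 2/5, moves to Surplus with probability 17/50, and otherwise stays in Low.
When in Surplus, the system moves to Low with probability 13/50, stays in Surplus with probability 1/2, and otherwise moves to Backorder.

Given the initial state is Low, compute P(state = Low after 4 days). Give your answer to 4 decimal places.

0.2839

Propagate the distribution vector 4 days from Low.
After 0 days: (0.0000, 1.0000, 0.0000)
After 1 day: (0.4000, 0.2600, 0.3400)
After 2 days: (0.2976, 0.2920, 0.4104)
After 3 days: (0.2986, 0.2838, 0.4176)
After 4 days: (0.2974, 0.2839, 0.4188)
P(in Low after 4 days) = 0.2839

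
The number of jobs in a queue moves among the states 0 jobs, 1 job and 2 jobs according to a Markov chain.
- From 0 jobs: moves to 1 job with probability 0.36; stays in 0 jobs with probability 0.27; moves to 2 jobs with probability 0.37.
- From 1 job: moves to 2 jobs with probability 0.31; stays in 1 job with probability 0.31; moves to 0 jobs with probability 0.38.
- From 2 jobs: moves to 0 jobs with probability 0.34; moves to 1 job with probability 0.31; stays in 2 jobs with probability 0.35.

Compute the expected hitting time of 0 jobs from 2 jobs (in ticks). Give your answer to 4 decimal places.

2.8377

Let t(s) be the expected number of ticks to first reach 0 jobs from state s, with t(0 jobs) = 0. Conditioning on the first tick:
t(1 job) = 1 + 0.31·t(1 job) + 0.31·t(2 jobs)
t(2 jobs) = 1 + 0.31·t(1 job) + 0.35·t(2 jobs)
Solving: t(1 job) = 2.7242, t(2 jobs) = 2.8377.
Expected ticks from 2 jobs to 0 jobs: 2.8377.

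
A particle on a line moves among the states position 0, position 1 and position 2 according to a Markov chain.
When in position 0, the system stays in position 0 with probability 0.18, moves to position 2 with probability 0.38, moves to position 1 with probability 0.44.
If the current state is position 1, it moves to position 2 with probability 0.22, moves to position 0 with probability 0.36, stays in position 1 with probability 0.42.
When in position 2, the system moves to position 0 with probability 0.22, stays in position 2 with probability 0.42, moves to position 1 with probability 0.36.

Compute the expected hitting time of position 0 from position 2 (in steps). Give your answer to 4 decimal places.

3.6547

Let t(s) be the expected number of steps to first reach position 0 from state s, with t(position 0) = 0. Conditioning on the first step:
t(position 1) = 1 + 0.42·t(position 1) + 0.22·t(position 2)
t(position 2) = 1 + 0.36·t(position 1) + 0.42·t(position 2)
Solving: t(position 1) = 3.1104, t(position 2) = 3.6547.
Expected steps from position 2 to position 0: 3.6547.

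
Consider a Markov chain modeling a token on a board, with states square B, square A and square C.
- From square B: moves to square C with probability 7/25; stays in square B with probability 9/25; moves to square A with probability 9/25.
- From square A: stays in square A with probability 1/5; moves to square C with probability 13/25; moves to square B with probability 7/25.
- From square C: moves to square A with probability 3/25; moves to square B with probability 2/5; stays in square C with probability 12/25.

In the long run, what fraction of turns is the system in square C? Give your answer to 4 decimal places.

Let the stationary distribution be π with π = πP and π_1 + π_2 + π_3 = 1.
π_1 = 0.36·π_1 + 0.28·π_2 + 0.4·π_3
π_2 = 0.36·π_1 + 0.2·π_2 + 0.12·π_3
Solving with the normalization constraint gives π = (0.3588, 0.2240, 0.4172).
So the stationary probability of square C is 0.4172.

0.4172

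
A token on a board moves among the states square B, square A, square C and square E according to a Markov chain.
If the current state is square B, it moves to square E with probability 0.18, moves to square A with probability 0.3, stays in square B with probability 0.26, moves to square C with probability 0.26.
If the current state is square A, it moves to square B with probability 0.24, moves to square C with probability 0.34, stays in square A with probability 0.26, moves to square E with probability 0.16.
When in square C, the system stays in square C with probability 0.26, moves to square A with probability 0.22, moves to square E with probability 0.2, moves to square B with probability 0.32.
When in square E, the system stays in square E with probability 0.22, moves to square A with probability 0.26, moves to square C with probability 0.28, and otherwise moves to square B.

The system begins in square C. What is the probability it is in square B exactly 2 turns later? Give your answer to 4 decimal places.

Propagate the distribution vector 2 turns from square C.
After 0 turns: (0.0000, 0.0000, 1.0000, 0.0000)
After 1 turn: (0.3200, 0.2200, 0.2600, 0.2000)
After 2 turns: (0.2672, 0.2624, 0.2816, 0.1888)
P(in square B after 2 turns) = 0.2672

0.2672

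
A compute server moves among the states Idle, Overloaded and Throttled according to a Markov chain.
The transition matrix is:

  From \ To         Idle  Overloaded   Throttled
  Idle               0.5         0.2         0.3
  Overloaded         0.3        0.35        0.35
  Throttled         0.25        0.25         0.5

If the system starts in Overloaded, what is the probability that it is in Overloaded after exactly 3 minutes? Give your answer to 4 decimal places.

0.2599

Propagate the distribution vector 3 minutes from Overloaded.
After 0 minutes: (0.0000, 1.0000, 0.0000)
After 1 minute: (0.3000, 0.3500, 0.3500)
After 2 minutes: (0.3425, 0.2700, 0.3875)
After 3 minutes: (0.3491, 0.2599, 0.3910)
P(in Overloaded after 3 minutes) = 0.2599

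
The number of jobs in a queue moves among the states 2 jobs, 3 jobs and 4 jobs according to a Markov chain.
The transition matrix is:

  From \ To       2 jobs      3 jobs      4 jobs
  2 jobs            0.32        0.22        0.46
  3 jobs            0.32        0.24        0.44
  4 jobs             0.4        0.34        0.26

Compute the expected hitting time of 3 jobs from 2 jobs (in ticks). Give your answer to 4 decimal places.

Let t(s) be the expected number of ticks to first reach 3 jobs from state s, with t(3 jobs) = 0. Conditioning on the first tick:
t(2 jobs) = 1 + 0.32·t(2 jobs) + 0.46·t(4 jobs)
t(4 jobs) = 1 + 0.4·t(2 jobs) + 0.26·t(4 jobs)
Solving: t(2 jobs) = 3.7594, t(4 jobs) = 3.3835.
Expected ticks from 2 jobs to 3 jobs: 3.7594.

3.7594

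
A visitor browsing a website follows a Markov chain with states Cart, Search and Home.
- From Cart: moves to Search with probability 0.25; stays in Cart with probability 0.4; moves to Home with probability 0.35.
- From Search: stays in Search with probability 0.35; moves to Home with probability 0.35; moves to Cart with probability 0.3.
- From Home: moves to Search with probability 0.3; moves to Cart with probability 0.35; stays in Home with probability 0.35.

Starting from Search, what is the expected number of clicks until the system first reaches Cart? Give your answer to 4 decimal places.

3.1496

Let t(s) be the expected number of clicks to first reach Cart from state s, with t(Cart) = 0. Conditioning on the first click:
t(Search) = 1 + 0.35·t(Search) + 0.35·t(Home)
t(Home) = 1 + 0.3·t(Search) + 0.35·t(Home)
Solving: t(Search) = 3.1496, t(Home) = 2.9921.
Expected clicks from Search to Cart: 3.1496.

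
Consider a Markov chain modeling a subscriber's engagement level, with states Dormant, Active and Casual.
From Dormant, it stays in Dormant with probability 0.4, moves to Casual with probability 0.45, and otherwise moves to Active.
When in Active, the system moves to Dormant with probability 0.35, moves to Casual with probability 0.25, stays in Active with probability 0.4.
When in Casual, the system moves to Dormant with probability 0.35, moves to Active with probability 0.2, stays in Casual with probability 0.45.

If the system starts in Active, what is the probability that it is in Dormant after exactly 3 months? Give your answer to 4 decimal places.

0.3684

Propagate the distribution vector 3 months from Active.
After 0 months: (0.0000, 1.0000, 0.0000)
After 1 month: (0.3500, 0.4000, 0.2500)
After 2 months: (0.3675, 0.2625, 0.3700)
After 3 months: (0.3684, 0.2341, 0.3975)
P(in Dormant after 3 months) = 0.3684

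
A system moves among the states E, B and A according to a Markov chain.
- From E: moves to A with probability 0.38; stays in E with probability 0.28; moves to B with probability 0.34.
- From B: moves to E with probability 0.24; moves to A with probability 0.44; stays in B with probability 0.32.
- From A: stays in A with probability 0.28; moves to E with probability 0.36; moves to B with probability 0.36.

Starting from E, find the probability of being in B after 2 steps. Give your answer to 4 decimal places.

Sum over the intermediate state after 1 step:
P = P(E→E)·P(E→B) + P(E→B)·P(B→B) + P(E→A)·P(A→B)
  = 0.28×0.34 + 0.34×0.32 + 0.38×0.36
  = 0.0952 + 0.1088 + 0.1368 = 0.3408

0.3408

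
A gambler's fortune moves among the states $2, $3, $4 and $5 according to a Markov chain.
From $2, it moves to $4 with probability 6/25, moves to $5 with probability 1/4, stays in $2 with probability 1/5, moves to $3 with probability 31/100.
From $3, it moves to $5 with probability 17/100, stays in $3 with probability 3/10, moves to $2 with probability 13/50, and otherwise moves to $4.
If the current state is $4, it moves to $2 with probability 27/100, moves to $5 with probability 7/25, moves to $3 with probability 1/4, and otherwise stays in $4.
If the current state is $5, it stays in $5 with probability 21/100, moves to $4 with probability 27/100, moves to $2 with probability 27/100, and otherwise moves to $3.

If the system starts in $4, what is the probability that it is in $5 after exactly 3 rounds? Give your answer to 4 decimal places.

Propagate the distribution vector 3 rounds from $4.
After 0 rounds: (0.0000, 0.0000, 1.0000, 0.0000)
After 1 round: (0.2700, 0.2500, 0.2000, 0.2800)
After 2 rounds: (0.2486, 0.2787, 0.2479, 0.2248)
After 3 rounds: (0.2498, 0.2789, 0.2452, 0.2261)
P(in $5 after 3 rounds) = 0.2261

0.2261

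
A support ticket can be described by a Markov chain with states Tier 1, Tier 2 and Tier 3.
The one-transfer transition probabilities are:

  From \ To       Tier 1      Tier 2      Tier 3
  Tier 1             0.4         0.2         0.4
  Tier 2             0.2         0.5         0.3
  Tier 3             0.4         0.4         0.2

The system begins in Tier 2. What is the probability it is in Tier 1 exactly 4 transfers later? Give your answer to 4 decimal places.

0.3238

Propagate the distribution vector 4 transfers from Tier 2.
After 0 transfers: (0.0000, 1.0000, 0.0000)
After 1 transfer: (0.2000, 0.5000, 0.3000)
After 2 transfers: (0.3000, 0.4100, 0.2900)
After 3 transfers: (0.3180, 0.3810, 0.3010)
After 4 transfers: (0.3238, 0.3745, 0.3017)
P(in Tier 1 after 4 transfers) = 0.3238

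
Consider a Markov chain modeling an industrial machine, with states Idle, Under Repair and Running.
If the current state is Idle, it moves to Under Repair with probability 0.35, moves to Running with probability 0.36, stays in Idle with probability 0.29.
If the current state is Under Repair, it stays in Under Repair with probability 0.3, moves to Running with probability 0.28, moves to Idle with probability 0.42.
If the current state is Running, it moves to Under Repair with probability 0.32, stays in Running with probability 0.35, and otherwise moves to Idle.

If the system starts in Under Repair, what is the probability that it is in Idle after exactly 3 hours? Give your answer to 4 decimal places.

Propagate the distribution vector 3 hours from Under Repair.
After 0 hours: (0.0000, 1.0000, 0.0000)
After 1 hour: (0.4200, 0.3000, 0.2800)
After 2 hours: (0.3402, 0.3266, 0.3332)
After 3 hours: (0.3458, 0.3237, 0.3305)
P(in Idle after 3 hours) = 0.3458

0.3458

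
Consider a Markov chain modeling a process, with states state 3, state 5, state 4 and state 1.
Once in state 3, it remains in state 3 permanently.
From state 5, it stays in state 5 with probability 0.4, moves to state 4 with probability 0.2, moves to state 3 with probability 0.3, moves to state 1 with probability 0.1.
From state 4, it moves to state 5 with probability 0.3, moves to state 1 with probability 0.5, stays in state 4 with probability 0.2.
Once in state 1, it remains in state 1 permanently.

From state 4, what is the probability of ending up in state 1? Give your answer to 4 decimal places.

Let h(s) be the probability of absorption at state 1 starting from transient state s. Then h(state 1) = 1 and h(state 3) = 0. By first-step analysis:
h(state 5) = 0.3·0 + 0.4·h(state 5) + 0.2·h(state 4) + 0.1·1
h(state 4) = 0.3·h(state 5) + 0.2·h(state 4) + 0.5·1
Solving: h(state 5) = 0.4286, h(state 4) = 0.7857.
Starting from state 4, the probability is 0.7857.

0.7857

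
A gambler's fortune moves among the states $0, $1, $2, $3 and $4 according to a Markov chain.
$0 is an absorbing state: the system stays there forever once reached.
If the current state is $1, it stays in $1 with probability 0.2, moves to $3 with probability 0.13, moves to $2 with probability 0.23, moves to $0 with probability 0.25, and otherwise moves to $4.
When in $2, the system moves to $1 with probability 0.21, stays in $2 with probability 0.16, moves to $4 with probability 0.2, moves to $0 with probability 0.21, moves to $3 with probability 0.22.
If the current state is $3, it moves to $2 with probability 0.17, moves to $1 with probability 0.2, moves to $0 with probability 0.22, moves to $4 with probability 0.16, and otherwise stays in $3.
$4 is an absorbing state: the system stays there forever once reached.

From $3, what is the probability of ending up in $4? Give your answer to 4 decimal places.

0.4359

Let h(s) be the probability of absorption at $4 starting from transient state s. Then h($4) = 1 and h($0) = 0. By first-step analysis:
h($1) = 0.25·0 + 0.2·h($1) + 0.23·h($2) + 0.13·h($3) + 0.19·1
h($2) = 0.21·0 + 0.21·h($1) + 0.16·h($2) + 0.22·h($3) + 0.2·1
h($3) = 0.22·0 + 0.2·h($1) + 0.17·h($2) + 0.25·h($3) + 0.16·1
Solving: h($1) = 0.4413, h($2) = 0.4626, h($3) = 0.4359.
Starting from $3, the probability is 0.4359.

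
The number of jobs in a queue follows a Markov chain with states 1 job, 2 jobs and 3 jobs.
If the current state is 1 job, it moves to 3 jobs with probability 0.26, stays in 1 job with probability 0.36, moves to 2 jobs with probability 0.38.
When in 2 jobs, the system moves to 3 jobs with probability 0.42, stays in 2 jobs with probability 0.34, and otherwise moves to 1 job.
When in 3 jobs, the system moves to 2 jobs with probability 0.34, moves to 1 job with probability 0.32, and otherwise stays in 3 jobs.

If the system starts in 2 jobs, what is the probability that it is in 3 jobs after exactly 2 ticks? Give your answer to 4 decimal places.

Sum over the intermediate state after 1 tick:
P = P(2 jobs→1 job)·P(1 job→3 jobs) + P(2 jobs→2 jobs)·P(2 jobs→3 jobs) + P(2 jobs→3 jobs)·P(3 jobs→3 jobs)
  = 0.24×0.26 + 0.34×0.42 + 0.42×0.34
  = 0.0624 + 0.1428 + 0.1428 = 0.3480

0.3480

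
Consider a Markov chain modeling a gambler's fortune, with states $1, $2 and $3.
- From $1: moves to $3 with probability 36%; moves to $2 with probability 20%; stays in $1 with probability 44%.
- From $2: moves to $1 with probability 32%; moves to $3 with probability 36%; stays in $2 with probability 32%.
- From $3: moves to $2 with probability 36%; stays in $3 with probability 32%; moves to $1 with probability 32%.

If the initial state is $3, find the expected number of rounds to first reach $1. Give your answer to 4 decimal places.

3.1250

Let t(s) be the expected number of rounds to first reach $1 from state s, with t($1) = 0. Conditioning on the first round:
t($2) = 1 + 0.32·t($2) + 0.36·t($3)
t($3) = 1 + 0.36·t($2) + 0.32·t($3)
Solving: t($2) = 3.1250, t($3) = 3.1250.
Expected rounds from $3 to $1: 3.1250.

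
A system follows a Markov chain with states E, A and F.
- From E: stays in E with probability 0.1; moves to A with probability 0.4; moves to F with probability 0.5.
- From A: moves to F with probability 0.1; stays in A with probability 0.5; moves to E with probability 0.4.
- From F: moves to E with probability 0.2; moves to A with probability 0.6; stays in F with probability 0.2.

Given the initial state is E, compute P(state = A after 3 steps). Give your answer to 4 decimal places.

0.4920

Propagate the distribution vector 3 steps from E.
After 0 steps: (1.0000, 0.0000, 0.0000)
After 1 step: (0.1000, 0.4000, 0.5000)
After 2 steps: (0.2700, 0.5400, 0.1900)
After 3 steps: (0.2810, 0.4920, 0.2270)
P(in A after 3 steps) = 0.4920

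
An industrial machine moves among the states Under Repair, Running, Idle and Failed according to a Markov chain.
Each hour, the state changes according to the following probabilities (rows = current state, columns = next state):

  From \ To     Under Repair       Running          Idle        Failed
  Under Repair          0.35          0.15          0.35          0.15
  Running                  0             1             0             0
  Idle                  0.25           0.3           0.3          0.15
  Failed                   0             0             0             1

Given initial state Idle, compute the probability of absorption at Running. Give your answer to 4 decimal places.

0.6327

Let h(s) be the probability of absorption at Running starting from transient state s. Then h(Running) = 1 and h(Failed) = 0. By first-step analysis:
h(Under Repair) = 0.35·h(Under Repair) + 0.15·1 + 0.35·h(Idle) + 0.15·0
h(Idle) = 0.25·h(Under Repair) + 0.3·1 + 0.3·h(Idle) + 0.15·0
Solving: h(Under Repair) = 0.5714, h(Idle) = 0.6327.
Starting from Idle, the probability is 0.6327.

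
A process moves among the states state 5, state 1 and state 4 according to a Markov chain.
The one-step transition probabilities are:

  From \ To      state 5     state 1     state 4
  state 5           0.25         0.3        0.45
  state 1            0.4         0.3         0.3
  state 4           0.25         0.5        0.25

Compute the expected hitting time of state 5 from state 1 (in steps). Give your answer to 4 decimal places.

Let t(s) be the expected number of steps to first reach state 5 from state s, with t(state 5) = 0. Conditioning on the first step:
t(state 1) = 1 + 0.3·t(state 1) + 0.3·t(state 4)
t(state 4) = 1 + 0.5·t(state 1) + 0.25·t(state 4)
Solving: t(state 1) = 2.8000, t(state 4) = 3.2000.
Expected steps from state 1 to state 5: 2.8000.

2.8000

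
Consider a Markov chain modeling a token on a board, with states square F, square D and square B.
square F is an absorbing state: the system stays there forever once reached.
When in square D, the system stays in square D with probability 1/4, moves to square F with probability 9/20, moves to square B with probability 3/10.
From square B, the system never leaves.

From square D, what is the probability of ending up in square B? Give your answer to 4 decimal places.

0.4000

Let h(s) be the probability of absorption at square B starting from transient state s. Then h(square B) = 1 and h(square F) = 0. By first-step analysis:
h(square D) = 0.45·0 + 0.25·h(square D) + 0.3·1
Solving: h(square D) = 0.4000.
Starting from square D, the probability is 0.4000.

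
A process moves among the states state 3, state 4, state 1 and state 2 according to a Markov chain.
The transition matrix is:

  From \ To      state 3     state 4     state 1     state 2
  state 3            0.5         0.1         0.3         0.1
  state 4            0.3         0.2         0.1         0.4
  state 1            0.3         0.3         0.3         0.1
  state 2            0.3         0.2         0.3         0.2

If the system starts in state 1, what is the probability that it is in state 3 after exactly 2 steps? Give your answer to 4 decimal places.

0.3600

Propagate the distribution vector 2 steps from state 1.
After 0 steps: (0.0000, 0.0000, 1.0000, 0.0000)
After 1 step: (0.3000, 0.3000, 0.3000, 0.1000)
After 2 steps: (0.3600, 0.2000, 0.2400, 0.2000)
P(in state 3 after 2 steps) = 0.3600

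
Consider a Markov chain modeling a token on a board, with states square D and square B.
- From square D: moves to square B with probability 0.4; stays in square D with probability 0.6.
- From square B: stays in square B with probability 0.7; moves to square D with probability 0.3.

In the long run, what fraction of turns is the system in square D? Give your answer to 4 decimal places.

0.4286

Let the stationary distribution be π with π = πP and π_1 + π_2 = 1.
π_1 = 0.6·π_1 + 0.3·π_2
Solving with the normalization constraint gives π = (0.4286, 0.5714).
So the stationary probability of square D is 0.4286.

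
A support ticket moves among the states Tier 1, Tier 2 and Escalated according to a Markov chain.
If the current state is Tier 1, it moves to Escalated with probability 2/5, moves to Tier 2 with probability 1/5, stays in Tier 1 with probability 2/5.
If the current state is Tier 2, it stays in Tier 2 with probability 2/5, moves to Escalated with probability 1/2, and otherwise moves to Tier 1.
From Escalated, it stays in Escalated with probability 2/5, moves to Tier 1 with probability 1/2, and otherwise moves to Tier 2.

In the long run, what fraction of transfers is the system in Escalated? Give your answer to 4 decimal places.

Let the stationary distribution be π with π = πP and π_1 + π_2 + π_3 = 1.
π_1 = 0.4·π_1 + 0.1·π_2 + 0.5·π_3
π_2 = 0.2·π_1 + 0.4·π_2 + 0.1·π_3
Solving with the normalization constraint gives π = (0.3827, 0.1975, 0.4198).
So the stationary probability of Escalated is 0.4198.

0.4198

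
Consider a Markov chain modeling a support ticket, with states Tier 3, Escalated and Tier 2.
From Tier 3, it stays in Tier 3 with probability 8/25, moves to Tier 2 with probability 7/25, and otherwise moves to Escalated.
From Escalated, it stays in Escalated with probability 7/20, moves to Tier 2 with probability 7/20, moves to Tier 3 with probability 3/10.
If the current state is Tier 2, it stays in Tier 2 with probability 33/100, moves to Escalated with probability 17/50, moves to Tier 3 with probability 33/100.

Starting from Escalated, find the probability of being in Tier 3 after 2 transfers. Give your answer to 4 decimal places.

0.3165

Sum over the intermediate state after 1 transfer:
P = P(Escalated→Tier 3)·P(Tier 3→Tier 3) + P(Escalated→Escalated)·P(Escalated→Tier 3) + P(Escalated→Tier 2)·P(Tier 2→Tier 3)
  = 0.3×0.32 + 0.35×0.3 + 0.35×0.33
  = 0.0960 + 0.1050 + 0.1155 = 0.3165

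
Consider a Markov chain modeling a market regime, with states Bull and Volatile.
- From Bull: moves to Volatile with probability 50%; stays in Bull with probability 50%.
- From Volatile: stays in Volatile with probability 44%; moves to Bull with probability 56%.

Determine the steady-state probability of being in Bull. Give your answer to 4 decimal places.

0.5283

Let the stationary distribution be π with π = πP and π_1 + π_2 = 1.
π_1 = 0.5·π_1 + 0.56·π_2
Solving with the normalization constraint gives π = (0.5283, 0.4717).
So the stationary probability of Bull is 0.5283.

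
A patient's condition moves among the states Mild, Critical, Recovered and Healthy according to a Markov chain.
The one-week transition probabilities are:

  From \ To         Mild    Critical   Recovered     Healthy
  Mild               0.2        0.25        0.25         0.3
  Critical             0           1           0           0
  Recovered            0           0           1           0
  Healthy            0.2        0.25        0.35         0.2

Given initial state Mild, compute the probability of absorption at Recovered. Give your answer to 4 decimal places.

0.5259

Let h(s) be the probability of absorption at Recovered starting from transient state s. Then h(Recovered) = 1 and h(Critical) = 0. By first-step analysis:
h(Mild) = 0.2·h(Mild) + 0.25·0 + 0.25·1 + 0.3·h(Healthy)
h(Healthy) = 0.2·h(Mild) + 0.25·0 + 0.35·1 + 0.2·h(Healthy)
Solving: h(Mild) = 0.5259, h(Healthy) = 0.5690.
Starting from Mild, the probability is 0.5259.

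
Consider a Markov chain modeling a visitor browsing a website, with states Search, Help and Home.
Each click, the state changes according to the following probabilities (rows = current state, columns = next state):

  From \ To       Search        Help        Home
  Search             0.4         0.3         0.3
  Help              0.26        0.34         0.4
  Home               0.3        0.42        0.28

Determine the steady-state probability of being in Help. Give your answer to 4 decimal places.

Let the stationary distribution be π with π = πP and π_1 + π_2 + π_3 = 1.
π_1 = 0.4·π_1 + 0.26·π_2 + 0.3·π_3
π_2 = 0.3·π_1 + 0.34·π_2 + 0.42·π_3
Solving with the normalization constraint gives π = (0.3176, 0.3536, 0.3288).
So the stationary probability of Help is 0.3536.

0.3536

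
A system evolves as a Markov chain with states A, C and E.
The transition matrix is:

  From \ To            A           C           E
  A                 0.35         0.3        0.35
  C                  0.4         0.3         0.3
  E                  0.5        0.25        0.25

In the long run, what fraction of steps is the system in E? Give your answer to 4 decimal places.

0.3052

Let the stationary distribution be π with π = πP and π_1 + π_2 + π_3 = 1.
π_1 = 0.35·π_1 + 0.4·π_2 + 0.5·π_3
π_2 = 0.3·π_1 + 0.3·π_2 + 0.25·π_3
Solving with the normalization constraint gives π = (0.4100, 0.2847, 0.3052).
So the stationary probability of E is 0.3052.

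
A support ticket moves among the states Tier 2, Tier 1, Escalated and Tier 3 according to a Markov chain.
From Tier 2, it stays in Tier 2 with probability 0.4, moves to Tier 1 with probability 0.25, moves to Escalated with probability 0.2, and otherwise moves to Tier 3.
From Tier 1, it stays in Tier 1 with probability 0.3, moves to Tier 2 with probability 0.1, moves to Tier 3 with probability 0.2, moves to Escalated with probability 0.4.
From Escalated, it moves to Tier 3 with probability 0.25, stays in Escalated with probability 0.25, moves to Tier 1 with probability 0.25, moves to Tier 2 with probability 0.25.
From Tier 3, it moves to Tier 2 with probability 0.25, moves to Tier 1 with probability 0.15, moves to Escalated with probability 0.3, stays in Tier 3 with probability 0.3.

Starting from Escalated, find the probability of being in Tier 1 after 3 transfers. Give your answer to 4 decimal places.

0.2394

Propagate the distribution vector 3 transfers from Escalated.
After 0 transfers: (0.0000, 0.0000, 1.0000, 0.0000)
After 1 transfer: (0.2500, 0.2500, 0.2500, 0.2500)
After 2 transfers: (0.2500, 0.2375, 0.2875, 0.2250)
After 3 transfers: (0.2519, 0.2394, 0.2844, 0.2244)
P(in Tier 1 after 3 transfers) = 0.2394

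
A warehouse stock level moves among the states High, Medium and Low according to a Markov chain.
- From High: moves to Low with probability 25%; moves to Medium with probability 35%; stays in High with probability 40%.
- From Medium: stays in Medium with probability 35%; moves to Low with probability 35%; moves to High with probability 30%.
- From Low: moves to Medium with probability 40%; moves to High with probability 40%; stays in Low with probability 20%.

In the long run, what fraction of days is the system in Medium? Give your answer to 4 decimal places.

Let the stationary distribution be π with π = πP and π_1 + π_2 + π_3 = 1.
π_1 = 0.4·π_1 + 0.3·π_2 + 0.4·π_3
π_2 = 0.35·π_1 + 0.35·π_2 + 0.4·π_3
Solving with the normalization constraint gives π = (0.3636, 0.3636, 0.2727).
So the stationary probability of Medium is 0.3636.

0.3636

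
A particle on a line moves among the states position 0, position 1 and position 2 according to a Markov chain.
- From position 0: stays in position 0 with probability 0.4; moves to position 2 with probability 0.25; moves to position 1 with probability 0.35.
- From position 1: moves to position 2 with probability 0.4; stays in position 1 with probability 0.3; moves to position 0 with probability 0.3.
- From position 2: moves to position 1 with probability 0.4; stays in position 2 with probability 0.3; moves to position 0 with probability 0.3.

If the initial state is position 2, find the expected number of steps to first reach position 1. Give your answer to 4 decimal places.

Let t(s) be the expected number of steps to first reach position 1 from state s, with t(position 1) = 0. Conditioning on the first step:
t(position 0) = 1 + 0.4·t(position 0) + 0.25·t(position 2)
t(position 2) = 1 + 0.3·t(position 0) + 0.3·t(position 2)
Solving: t(position 0) = 2.7536, t(position 2) = 2.6087.
Expected steps from position 2 to position 1: 2.6087.

2.6087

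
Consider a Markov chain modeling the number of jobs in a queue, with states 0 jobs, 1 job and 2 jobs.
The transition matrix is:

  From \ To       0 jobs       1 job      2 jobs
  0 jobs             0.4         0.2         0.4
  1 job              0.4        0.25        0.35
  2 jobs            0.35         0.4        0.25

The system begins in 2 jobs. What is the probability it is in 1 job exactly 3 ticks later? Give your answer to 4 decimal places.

0.2820

Propagate the distribution vector 3 ticks from 2 jobs.
After 0 ticks: (0.0000, 0.0000, 1.0000)
After 1 tick: (0.3500, 0.4000, 0.2500)
After 2 ticks: (0.3875, 0.2700, 0.3425)
After 3 ticks: (0.3829, 0.2820, 0.3351)
P(in 1 job after 3 ticks) = 0.2820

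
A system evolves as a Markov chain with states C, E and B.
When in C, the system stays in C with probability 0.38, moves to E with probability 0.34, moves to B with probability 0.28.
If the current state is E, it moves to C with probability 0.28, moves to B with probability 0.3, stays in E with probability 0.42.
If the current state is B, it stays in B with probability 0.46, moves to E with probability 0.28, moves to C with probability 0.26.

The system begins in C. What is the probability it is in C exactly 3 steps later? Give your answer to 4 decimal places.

0.3045

Propagate the distribution vector 3 steps from C.
After 0 steps: (1.0000, 0.0000, 0.0000)
After 1 step: (0.3800, 0.3400, 0.2800)
After 2 steps: (0.3124, 0.3504, 0.3372)
After 3 steps: (0.3045, 0.3478, 0.3477)
P(in C after 3 steps) = 0.3045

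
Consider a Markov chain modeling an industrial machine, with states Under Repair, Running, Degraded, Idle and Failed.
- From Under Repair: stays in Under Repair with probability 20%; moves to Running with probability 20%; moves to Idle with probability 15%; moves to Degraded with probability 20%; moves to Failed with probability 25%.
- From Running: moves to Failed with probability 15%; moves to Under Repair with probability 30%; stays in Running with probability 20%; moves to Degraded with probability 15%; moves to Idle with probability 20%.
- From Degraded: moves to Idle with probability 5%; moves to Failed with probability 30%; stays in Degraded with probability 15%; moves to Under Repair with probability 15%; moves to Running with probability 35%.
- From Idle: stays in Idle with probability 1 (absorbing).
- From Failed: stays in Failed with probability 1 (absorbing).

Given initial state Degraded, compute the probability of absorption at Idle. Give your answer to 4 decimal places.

0.3107

Let h(s) be the probability of absorption at Idle starting from transient state s. Then h(Idle) = 1 and h(Failed) = 0. By first-step analysis:
h(Under Repair) = 0.2·h(Under Repair) + 0.2·h(Running) + 0.2·h(Degraded) + 0.15·1 + 0.25·0
h(Running) = 0.3·h(Under Repair) + 0.2·h(Running) + 0.15·h(Degraded) + 0.2·1 + 0.15·0
h(Degraded) = 0.15·h(Under Repair) + 0.35·h(Running) + 0.15·h(Degraded) + 0.05·1 + 0.3·0
Solving: h(Under Repair) = 0.3776, h(Running) = 0.4499, h(Degraded) = 0.3107.
Starting from Degraded, the probability is 0.3107.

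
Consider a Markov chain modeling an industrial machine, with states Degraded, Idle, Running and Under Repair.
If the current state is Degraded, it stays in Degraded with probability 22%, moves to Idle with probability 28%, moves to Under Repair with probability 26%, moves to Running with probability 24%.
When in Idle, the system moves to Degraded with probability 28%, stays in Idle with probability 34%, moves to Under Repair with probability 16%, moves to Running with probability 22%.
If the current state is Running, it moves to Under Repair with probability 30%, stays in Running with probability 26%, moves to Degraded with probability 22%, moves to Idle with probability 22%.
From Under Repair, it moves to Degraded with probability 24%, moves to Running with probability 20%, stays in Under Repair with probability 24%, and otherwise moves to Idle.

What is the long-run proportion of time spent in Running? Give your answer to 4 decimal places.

Let the stationary distribution be π with π = πP and π_1 + π_2 + π_3 + π_4 = 1.
π_1 = 0.22·π_1 + 0.28·π_2 + 0.22·π_3 + 0.24·π_4
π_2 = 0.28·π_1 + 0.34·π_2 + 0.22·π_3 + 0.32·π_4
π_3 = 0.24·π_1 + 0.22·π_2 + 0.26·π_3 + 0.2·π_4
Solving with the normalization constraint gives π = (0.2423, 0.2932, 0.2293, 0.2351).
So the stationary probability of Running is 0.2293.

0.2293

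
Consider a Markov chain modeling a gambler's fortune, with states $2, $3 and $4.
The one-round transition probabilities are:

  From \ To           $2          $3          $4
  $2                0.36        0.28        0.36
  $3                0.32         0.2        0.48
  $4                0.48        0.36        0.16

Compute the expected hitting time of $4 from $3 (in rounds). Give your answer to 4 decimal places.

Let t(s) be the expected number of rounds to first reach $4 from state s, with t($4) = 0. Conditioning on the first round:
t($2) = 1 + 0.36·t($2) + 0.28·t($3)
t($3) = 1 + 0.32·t($2) + 0.2·t($3)
Solving: t($2) = 2.5568, t($3) = 2.2727.
Expected rounds from $3 to $4: 2.2727.

2.2727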